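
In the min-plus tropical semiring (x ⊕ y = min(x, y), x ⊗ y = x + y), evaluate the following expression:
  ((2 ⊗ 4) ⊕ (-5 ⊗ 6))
((2 ⊗ 4) ⊕ (-5 ⊗ 6)) = 1

Expand innermost to outermost. Recall ⊕ takes the minimum of its arguments and ⊗ takes their sum. Working out the expression ((2 ⊗ 4) ⊕ (-5 ⊗ 6)) gives 1.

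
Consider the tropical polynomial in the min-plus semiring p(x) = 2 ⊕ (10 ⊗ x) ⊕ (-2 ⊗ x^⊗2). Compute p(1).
p(1) = 0

A tropical monomial a ⊗ x^⊗i evaluates to a + i · x. Evaluating each term at x = 1:
  Term 0 contributes 2 + 0 · 1 = 2
  Term 1 contributes 10 + 1 · 1 = 11
  Term 2 contributes -2 + 2 · 1 = 0
p(1) = ⊕ of these = min[2, 11, 0] = 0.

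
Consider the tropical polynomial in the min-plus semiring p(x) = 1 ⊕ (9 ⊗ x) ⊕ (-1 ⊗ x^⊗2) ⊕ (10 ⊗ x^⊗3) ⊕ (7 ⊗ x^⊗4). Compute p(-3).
p(-3) = -7

A tropical monomial a ⊗ x^⊗i evaluates to a + i · x. Evaluating each term at x = -3:
  Term 0 contributes 1 + 0 · -3 = 1
  Term 1 contributes 9 + 1 · -3 = 6
  Term 2 contributes -1 + 2 · -3 = -7
  Term 3 contributes 10 + 3 · -3 = 1
  Term 4 contributes 7 + 4 · -3 = -5
p(-3) = ⊕ of these = min[1, 6, -7, 1, -5] = -7.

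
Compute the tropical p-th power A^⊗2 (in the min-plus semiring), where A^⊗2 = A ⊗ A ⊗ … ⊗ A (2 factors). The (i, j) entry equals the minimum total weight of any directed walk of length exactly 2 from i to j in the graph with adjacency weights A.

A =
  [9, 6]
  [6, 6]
A^⊗2 =
  [12, 12]
  [12, 12]

Each entry (A^⊗2)_ij equals the minimum over all length-2 walks i = v_0 → v_1 → … → v_2 = j of Σ_t A[v_t][v_{t+1}]. For example, for (i, j) = (0, 1) we minimise over 2 possible intermediate vertex sequences; the minimum is 12, attained along the walk 0 → 1 → 1.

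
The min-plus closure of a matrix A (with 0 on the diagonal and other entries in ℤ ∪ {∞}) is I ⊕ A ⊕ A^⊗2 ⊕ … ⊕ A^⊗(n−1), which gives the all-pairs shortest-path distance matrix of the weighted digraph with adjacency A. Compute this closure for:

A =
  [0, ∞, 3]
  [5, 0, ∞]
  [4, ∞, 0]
Closure =
  [0, ∞, 3]
  [5, 0, 8]
  [4, ∞, 0]

This is the Floyd-Warshall all-pairs shortest-path computation. For each intermediate vertex k = 0, 1, …, 2, update dist[i][j] ← min(dist[i][j], dist[i][k] + dist[k][j]). The final matrix gives, for each (i, j), the minimum total weight of any directed path from i to j (possibly empty when i = j).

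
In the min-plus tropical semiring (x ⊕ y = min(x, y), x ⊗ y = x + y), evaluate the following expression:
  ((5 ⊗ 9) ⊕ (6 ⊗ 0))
((5 ⊗ 9) ⊕ (6 ⊗ 0)) = 6

Expand innermost to outermost. Recall ⊕ takes the minimum of its arguments and ⊗ takes their sum. Working out the expression ((5 ⊗ 9) ⊕ (6 ⊗ 0)) gives 6.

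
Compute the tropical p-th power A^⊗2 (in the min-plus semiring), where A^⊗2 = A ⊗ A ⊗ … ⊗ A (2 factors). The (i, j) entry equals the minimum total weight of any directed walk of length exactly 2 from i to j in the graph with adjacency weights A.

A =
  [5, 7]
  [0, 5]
A^⊗2 =
  [7, 12]
  [5, 7]

Each entry (A^⊗2)_ij equals the minimum over all length-2 walks i = v_0 → v_1 → … → v_2 = j of Σ_t A[v_t][v_{t+1}]. For example, for (i, j) = (0, 1) we minimise over 2 possible intermediate vertex sequences; the minimum is 12, attained along the walk 0 → 0 → 1.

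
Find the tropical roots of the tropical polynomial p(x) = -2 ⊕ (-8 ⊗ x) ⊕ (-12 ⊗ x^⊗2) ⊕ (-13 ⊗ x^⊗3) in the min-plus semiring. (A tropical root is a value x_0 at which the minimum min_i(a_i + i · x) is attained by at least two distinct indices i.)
Roots: {1, 4, 6}

Each tropical root is a break point of the lower envelope of the lines y = a_i + i · x (there are 4 lines, with slopes 0, 1, ..., 3). Only the lines that attain the minimum somewhere contribute to roots; other lines are dominated. Here the surviving (envelope) indices are i = 3, i = 2, i = 1, i = 0.
Intersections between consecutive envelope lines give the roots: for adjacent envelope indices i < j the intersection is x = (a_i − a_j) / (j − i). Reading off the sorted break points: {1, 4, 6}.
Verification: at each break x_0, at least two indices attain the minimum of min_i(a_i + i · x_0).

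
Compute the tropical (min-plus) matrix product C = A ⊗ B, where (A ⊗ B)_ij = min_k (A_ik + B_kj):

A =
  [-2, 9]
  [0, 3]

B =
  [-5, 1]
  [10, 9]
A ⊗ B =
  [-7, -1]
  [-5, 1]

Apply the min-plus product entry-by-entry:
  C[0][0] = min over k of (A[0][0] + B[0][0] = -2 + -5 = -7, A[0][1] + B[1][0] = 9 + 10 = 19) = -7 (attained at k = 0)
  C[0][1] = min over k of (A[0][0] + B[0][1] = -2 + 1 = -1, A[0][1] + B[1][1] = 9 + 9 = 18) = -1 (attained at k = 0)
  C[1][0] = min over k of (A[1][0] + B[0][0] = 0 + -5 = -5, A[1][1] + B[1][0] = 3 + 10 = 13) = -5 (attained at k = 0)
  C[1][1] = min over k of (A[1][0] + B[0][1] = 0 + 1 = 1, A[1][1] + B[1][1] = 3 + 9 = 12) = 1 (attained at k = 0)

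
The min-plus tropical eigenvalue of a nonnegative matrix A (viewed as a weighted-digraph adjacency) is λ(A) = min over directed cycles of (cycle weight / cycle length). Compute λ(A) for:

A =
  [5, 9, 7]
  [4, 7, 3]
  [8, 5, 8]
λ(A) = 4

Enumerate directed cycles and compute their means (weight / length). Sample:
  cycle 0 → 0: weight = 5, length = 1, mean = 5/1 ≈ 5.000
  cycle 1 → 1: weight = 7, length = 1, mean = 7/1 ≈ 7.000
  cycle 2 → 2: weight = 8, length = 1, mean = 8/1 ≈ 8.000
  cycle 0 → 1 → 0: weight = 13, length = 2, mean = 13/2 ≈ 6.500
  cycle 0 → 2 → 0: weight = 15, length = 2, mean = 15/2 ≈ 7.500
  cycle 1 → 0 → 1: weight = 13, length = 2, mean = 13/2 ≈ 6.500
Minimum mean = 4.000, attained e.g. along the cycle 1 → 2 → 1 with weight 8 and length 2. So λ(A) = 8/2 = 4.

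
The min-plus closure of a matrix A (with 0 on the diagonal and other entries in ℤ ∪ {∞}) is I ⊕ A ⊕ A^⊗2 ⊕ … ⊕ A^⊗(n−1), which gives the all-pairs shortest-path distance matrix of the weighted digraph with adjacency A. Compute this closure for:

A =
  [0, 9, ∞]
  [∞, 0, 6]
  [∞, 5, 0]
Closure =
  [0, 9, 15]
  [∞, 0, 6]
  [∞, 5, 0]

This is the Floyd-Warshall all-pairs shortest-path computation. For each intermediate vertex k = 0, 1, …, 2, update dist[i][j] ← min(dist[i][j], dist[i][k] + dist[k][j]). The final matrix gives, for each (i, j), the minimum total weight of any directed path from i to j (possibly empty when i = j).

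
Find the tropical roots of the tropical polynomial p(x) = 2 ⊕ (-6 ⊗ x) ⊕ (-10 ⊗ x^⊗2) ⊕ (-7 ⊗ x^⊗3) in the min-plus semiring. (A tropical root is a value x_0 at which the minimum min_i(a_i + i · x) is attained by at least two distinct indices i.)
Roots: {-3, 4, 8}

Each tropical root is a break point of the lower envelope of the lines y = a_i + i · x (there are 4 lines, with slopes 0, 1, ..., 3). Only the lines that attain the minimum somewhere contribute to roots; other lines are dominated. Here the surviving (envelope) indices are i = 3, i = 2, i = 1, i = 0.
Intersections between consecutive envelope lines give the roots: for adjacent envelope indices i < j the intersection is x = (a_i − a_j) / (j − i). Reading off the sorted break points: {-3, 4, 8}.
Verification: at each break x_0, at least two indices attain the minimum of min_i(a_i + i · x_0).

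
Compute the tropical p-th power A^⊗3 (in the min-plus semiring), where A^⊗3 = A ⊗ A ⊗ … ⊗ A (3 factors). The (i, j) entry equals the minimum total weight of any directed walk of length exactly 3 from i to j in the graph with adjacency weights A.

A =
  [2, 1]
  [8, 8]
A^⊗3 =
  [6, 5]
  [12, 11]

Each entry (A^⊗3)_ij equals the minimum over all length-3 walks i = v_0 → v_1 → … → v_3 = j of Σ_t A[v_t][v_{t+1}]. For example, for (i, j) = (0, 1) we minimise over 4 possible intermediate vertex sequences; the minimum is 5, attained along the walk 0 → 0 → 0 → 1.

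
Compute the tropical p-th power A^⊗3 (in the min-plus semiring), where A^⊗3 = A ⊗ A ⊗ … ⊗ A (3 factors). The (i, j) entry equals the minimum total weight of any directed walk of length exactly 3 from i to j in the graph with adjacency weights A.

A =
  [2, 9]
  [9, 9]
A^⊗3 =
  [6, 13]
  [13, 20]

Each entry (A^⊗3)_ij equals the minimum over all length-3 walks i = v_0 → v_1 → … → v_3 = j of Σ_t A[v_t][v_{t+1}]. For example, for (i, j) = (0, 1) we minimise over 4 possible intermediate vertex sequences; the minimum is 13, attained along the walk 0 → 0 → 0 → 1.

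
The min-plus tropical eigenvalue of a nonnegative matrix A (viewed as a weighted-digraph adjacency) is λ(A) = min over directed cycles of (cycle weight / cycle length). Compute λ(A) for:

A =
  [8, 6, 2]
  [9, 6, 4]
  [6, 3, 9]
λ(A) = 7/2

Enumerate directed cycles and compute their means (weight / length). Sample:
  cycle 0 → 0: weight = 8, length = 1, mean = 8/1 ≈ 8.000
  cycle 1 → 1: weight = 6, length = 1, mean = 6/1 ≈ 6.000
  cycle 2 → 2: weight = 9, length = 1, mean = 9/1 ≈ 9.000
  cycle 0 → 1 → 0: weight = 15, length = 2, mean = 15/2 ≈ 7.500
  cycle 0 → 2 → 0: weight = 8, length = 2, mean = 8/2 ≈ 4.000
  cycle 1 → 0 → 1: weight = 15, length = 2, mean = 15/2 ≈ 7.500
Minimum mean = 3.500, attained e.g. along the cycle 1 → 2 → 1 with weight 7 and length 2. So λ(A) = 7/2 = 7/2.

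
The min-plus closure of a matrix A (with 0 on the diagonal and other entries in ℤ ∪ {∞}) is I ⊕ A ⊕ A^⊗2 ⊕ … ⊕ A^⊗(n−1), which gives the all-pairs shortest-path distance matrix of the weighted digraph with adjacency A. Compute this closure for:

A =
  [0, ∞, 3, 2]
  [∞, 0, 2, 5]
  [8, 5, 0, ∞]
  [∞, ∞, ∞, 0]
Closure =
  [0, 8, 3, 2]
  [10, 0, 2, 5]
  [8, 5, 0, 10]
  [∞, ∞, ∞, 0]

This is the Floyd-Warshall all-pairs shortest-path computation. For each intermediate vertex k = 0, 1, …, 3, update dist[i][j] ← min(dist[i][j], dist[i][k] + dist[k][j]). The final matrix gives, for each (i, j), the minimum total weight of any directed path from i to j (possibly empty when i = j).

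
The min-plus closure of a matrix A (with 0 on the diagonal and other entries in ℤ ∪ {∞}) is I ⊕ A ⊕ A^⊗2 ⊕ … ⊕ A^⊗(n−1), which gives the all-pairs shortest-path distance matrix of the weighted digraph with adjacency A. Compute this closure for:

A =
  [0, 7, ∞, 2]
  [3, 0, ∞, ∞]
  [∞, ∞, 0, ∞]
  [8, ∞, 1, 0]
Closure =
  [0, 7, 3, 2]
  [3, 0, 6, 5]
  [∞, ∞, 0, ∞]
  [8, 15, 1, 0]

This is the Floyd-Warshall all-pairs shortest-path computation. For each intermediate vertex k = 0, 1, …, 3, update dist[i][j] ← min(dist[i][j], dist[i][k] + dist[k][j]). The final matrix gives, for each (i, j), the minimum total weight of any directed path from i to j (possibly empty when i = j).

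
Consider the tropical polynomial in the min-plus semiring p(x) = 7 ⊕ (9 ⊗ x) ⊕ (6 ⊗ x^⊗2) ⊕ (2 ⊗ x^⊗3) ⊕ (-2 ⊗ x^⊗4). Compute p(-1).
p(-1) = -6

A tropical monomial a ⊗ x^⊗i evaluates to a + i · x. Evaluating each term at x = -1:
  Term 0 contributes 7 + 0 · -1 = 7
  Term 1 contributes 9 + 1 · -1 = 8
  Term 2 contributes 6 + 2 · -1 = 4
  Term 3 contributes 2 + 3 · -1 = -1
  Term 4 contributes -2 + 4 · -1 = -6
p(-1) = ⊕ of these = min[7, 8, 4, -1, -6] = -6.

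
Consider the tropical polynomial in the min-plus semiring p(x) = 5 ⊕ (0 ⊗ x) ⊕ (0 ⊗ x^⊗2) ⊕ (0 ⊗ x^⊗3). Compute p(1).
p(1) = 1

A tropical monomial a ⊗ x^⊗i evaluates to a + i · x. Evaluating each term at x = 1:
  Term 0 contributes 5 + 0 · 1 = 5
  Term 1 contributes 0 + 1 · 1 = 1
  Term 2 contributes 0 + 2 · 1 = 2
  Term 3 contributes 0 + 3 · 1 = 3
p(1) = ⊕ of these = min[5, 1, 2, 3] = 1.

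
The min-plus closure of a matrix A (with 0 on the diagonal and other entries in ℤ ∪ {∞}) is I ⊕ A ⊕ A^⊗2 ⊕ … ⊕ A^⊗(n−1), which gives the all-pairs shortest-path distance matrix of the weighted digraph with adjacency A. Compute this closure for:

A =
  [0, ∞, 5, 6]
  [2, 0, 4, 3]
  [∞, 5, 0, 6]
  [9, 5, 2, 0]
Closure =
  [0, 10, 5, 6]
  [2, 0, 4, 3]
  [7, 5, 0, 6]
  [7, 5, 2, 0]

This is the Floyd-Warshall all-pairs shortest-path computation. For each intermediate vertex k = 0, 1, …, 3, update dist[i][j] ← min(dist[i][j], dist[i][k] + dist[k][j]). The final matrix gives, for each (i, j), the minimum total weight of any directed path from i to j (possibly empty when i = j).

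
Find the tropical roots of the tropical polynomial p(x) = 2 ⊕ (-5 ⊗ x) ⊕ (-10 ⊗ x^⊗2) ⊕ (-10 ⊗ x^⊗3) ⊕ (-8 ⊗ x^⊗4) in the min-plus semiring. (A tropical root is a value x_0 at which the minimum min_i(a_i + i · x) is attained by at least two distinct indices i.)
Roots: {-2, 0, 5, 7}

Each tropical root is a break point of the lower envelope of the lines y = a_i + i · x (there are 5 lines, with slopes 0, 1, ..., 4). Only the lines that attain the minimum somewhere contribute to roots; other lines are dominated. Here the surviving (envelope) indices are i = 4, i = 3, i = 2, i = 1, i = 0.
Intersections between consecutive envelope lines give the roots: for adjacent envelope indices i < j the intersection is x = (a_i − a_j) / (j − i). Reading off the sorted break points: {-2, 0, 5, 7}.
Verification: at each break x_0, at least two indices attain the minimum of min_i(a_i + i · x_0).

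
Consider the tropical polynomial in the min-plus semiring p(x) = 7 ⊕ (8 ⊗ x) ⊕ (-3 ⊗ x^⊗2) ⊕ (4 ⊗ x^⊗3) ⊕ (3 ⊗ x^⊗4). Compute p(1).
p(1) = -1

A tropical monomial a ⊗ x^⊗i evaluates to a + i · x. Evaluating each term at x = 1:
  Term 0 contributes 7 + 0 · 1 = 7
  Term 1 contributes 8 + 1 · 1 = 9
  Term 2 contributes -3 + 2 · 1 = -1
  Term 3 contributes 4 + 3 · 1 = 7
  Term 4 contributes 3 + 4 · 1 = 7
p(1) = ⊕ of these = min[7, 9, -1, 7, 7] = -1.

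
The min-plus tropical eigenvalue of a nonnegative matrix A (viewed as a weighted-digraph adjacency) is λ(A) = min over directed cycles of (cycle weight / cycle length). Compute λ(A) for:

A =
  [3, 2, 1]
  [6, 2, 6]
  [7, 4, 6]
λ(A) = 2

Enumerate directed cycles and compute their means (weight / length). Sample:
  cycle 0 → 0: weight = 3, length = 1, mean = 3/1 ≈ 3.000
  cycle 1 → 1: weight = 2, length = 1, mean = 2/1 ≈ 2.000
  cycle 2 → 2: weight = 6, length = 1, mean = 6/1 ≈ 6.000
  cycle 0 → 1 → 0: weight = 8, length = 2, mean = 8/2 ≈ 4.000
  cycle 0 → 2 → 0: weight = 8, length = 2, mean = 8/2 ≈ 4.000
  cycle 1 → 0 → 1: weight = 8, length = 2, mean = 8/2 ≈ 4.000
Minimum mean = 2.000, attained e.g. along the cycle 1 → 1 with weight 2 and length 1. So λ(A) = 2/1 = 2.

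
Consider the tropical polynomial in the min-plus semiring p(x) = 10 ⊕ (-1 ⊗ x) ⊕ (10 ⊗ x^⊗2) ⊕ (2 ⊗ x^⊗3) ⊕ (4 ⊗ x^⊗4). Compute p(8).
p(8) = 7

A tropical monomial a ⊗ x^⊗i evaluates to a + i · x. Evaluating each term at x = 8:
  Term 0 contributes 10 + 0 · 8 = 10
  Term 1 contributes -1 + 1 · 8 = 7
  Term 2 contributes 10 + 2 · 8 = 26
  Term 3 contributes 2 + 3 · 8 = 26
  Term 4 contributes 4 + 4 · 8 = 36
p(8) = ⊕ of these = min[10, 7, 26, 26, 36] = 7.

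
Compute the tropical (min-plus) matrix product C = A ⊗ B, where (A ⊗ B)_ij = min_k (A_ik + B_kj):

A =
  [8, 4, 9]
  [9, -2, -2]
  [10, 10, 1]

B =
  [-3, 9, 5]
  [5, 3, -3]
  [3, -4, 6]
A ⊗ B =
  [5, 5, 1]
  [1, -6, -5]
  [4, -3, 7]

Apply the min-plus product entry-by-entry:
  C[0][0] = min over k of (A[0][0] + B[0][0] = 8 + -3 = 5, A[0][1] + B[1][0] = 4 + 5 = 9, A[0][2] + B[2][0] = 9 + 3 = 12) = 5 (attained at k = 0)
  C[0][1] = min over k of (A[0][0] + B[0][1] = 8 + 9 = 17, A[0][1] + B[1][1] = 4 + 3 = 7, A[0][2] + B[2][1] = 9 + -4 = 5) = 5 (attained at k = 2)
  C[0][2] = min over k of (A[0][0] + B[0][2] = 8 + 5 = 13, A[0][1] + B[1][2] = 4 + -3 = 1, A[0][2] + B[2][2] = 9 + 6 = 15) = 1 (attained at k = 1)
  C[1][0] = min over k of (A[1][0] + B[0][0] = 9 + -3 = 6, A[1][1] + B[1][0] = -2 + 5 = 3, A[1][2] + B[2][0] = -2 + 3 = 1) = 1 (attained at k = 2)
  C[1][1] = min over k of (A[1][0] + B[0][1] = 9 + 9 = 18, A[1][1] + B[1][1] = -2 + 3 = 1, A[1][2] + B[2][1] = -2 + -4 = -6) = -6 (attained at k = 2)
  C[1][2] = min over k of (A[1][0] + B[0][2] = 9 + 5 = 14, A[1][1] + B[1][2] = -2 + -3 = -5, A[1][2] + B[2][2] = -2 + 6 = 4) = -5 (attained at k = 1)
  C[2][0] = min over k of (A[2][0] + B[0][0] = 10 + -3 = 7, A[2][1] + B[1][0] = 10 + 5 = 15, A[2][2] + B[2][0] = 1 + 3 = 4) = 4 (attained at k = 2)
  C[2][1] = min over k of (A[2][0] + B[0][1] = 10 + 9 = 19, A[2][1] + B[1][1] = 10 + 3 = 13, A[2][2] + B[2][1] = 1 + -4 = -3) = -3 (attained at k = 2)
  C[2][2] = min over k of (A[2][0] + B[0][2] = 10 + 5 = 15, A[2][1] + B[1][2] = 10 + -3 = 7, A[2][2] + B[2][2] = 1 + 6 = 7) = 7 (attained at k = 1)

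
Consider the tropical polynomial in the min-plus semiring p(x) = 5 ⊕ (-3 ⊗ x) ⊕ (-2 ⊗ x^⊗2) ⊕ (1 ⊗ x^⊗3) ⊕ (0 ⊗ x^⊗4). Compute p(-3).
p(-3) = -12

A tropical monomial a ⊗ x^⊗i evaluates to a + i · x. Evaluating each term at x = -3:
  Term 0 contributes 5 + 0 · -3 = 5
  Term 1 contributes -3 + 1 · -3 = -6
  Term 2 contributes -2 + 2 · -3 = -8
  Term 3 contributes 1 + 3 · -3 = -8
  Term 4 contributes 0 + 4 · -3 = -12
p(-3) = ⊕ of these = min[5, -6, -8, -8, -12] = -12.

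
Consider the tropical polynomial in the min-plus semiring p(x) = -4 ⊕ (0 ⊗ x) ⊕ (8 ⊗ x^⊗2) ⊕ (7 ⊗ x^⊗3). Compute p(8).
p(8) = -4

A tropical monomial a ⊗ x^⊗i evaluates to a + i · x. Evaluating each term at x = 8:
  Term 0 contributes -4 + 0 · 8 = -4
  Term 1 contributes 0 + 1 · 8 = 8
  Term 2 contributes 8 + 2 · 8 = 24
  Term 3 contributes 7 + 3 · 8 = 31
p(8) = ⊕ of these = min[-4, 8, 24, 31] = -4.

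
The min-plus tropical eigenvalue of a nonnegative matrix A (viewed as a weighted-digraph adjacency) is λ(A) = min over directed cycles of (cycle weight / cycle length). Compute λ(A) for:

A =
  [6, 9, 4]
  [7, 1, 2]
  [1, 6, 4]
λ(A) = 1

Enumerate directed cycles and compute their means (weight / length). Sample:
  cycle 0 → 0: weight = 6, length = 1, mean = 6/1 ≈ 6.000
  cycle 1 → 1: weight = 1, length = 1, mean = 1/1 ≈ 1.000
  cycle 2 → 2: weight = 4, length = 1, mean = 4/1 ≈ 4.000
  cycle 0 → 1 → 0: weight = 16, length = 2, mean = 16/2 ≈ 8.000
  cycle 0 → 2 → 0: weight = 5, length = 2, mean = 5/2 ≈ 2.500
  cycle 1 → 0 → 1: weight = 16, length = 2, mean = 16/2 ≈ 8.000
Minimum mean = 1.000, attained e.g. along the cycle 1 → 1 with weight 1 and length 1. So λ(A) = 1/1 = 1.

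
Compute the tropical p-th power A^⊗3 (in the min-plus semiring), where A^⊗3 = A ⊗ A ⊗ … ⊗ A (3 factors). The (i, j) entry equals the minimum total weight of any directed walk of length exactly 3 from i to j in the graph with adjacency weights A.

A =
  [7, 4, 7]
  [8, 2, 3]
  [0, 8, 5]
A^⊗3 =
  [7, 8, 9]
  [5, 6, 7]
  [7, 6, 7]

Each entry (A^⊗3)_ij equals the minimum over all length-3 walks i = v_0 → v_1 → … → v_3 = j of Σ_t A[v_t][v_{t+1}]. For example, for (i, j) = (0, 2) we minimise over 9 possible intermediate vertex sequences; the minimum is 9, attained along the walk 0 → 1 → 1 → 2.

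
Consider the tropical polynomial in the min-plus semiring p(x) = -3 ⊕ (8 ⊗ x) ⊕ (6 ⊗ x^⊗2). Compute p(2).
p(2) = -3

A tropical monomial a ⊗ x^⊗i evaluates to a + i · x. Evaluating each term at x = 2:
  Term 0 contributes -3 + 0 · 2 = -3
  Term 1 contributes 8 + 1 · 2 = 10
  Term 2 contributes 6 + 2 · 2 = 10
p(2) = ⊕ of these = min[-3, 10, 10] = -3.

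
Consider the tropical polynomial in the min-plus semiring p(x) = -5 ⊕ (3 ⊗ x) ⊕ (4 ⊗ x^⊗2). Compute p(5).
p(5) = -5

A tropical monomial a ⊗ x^⊗i evaluates to a + i · x. Evaluating each term at x = 5:
  Term 0 contributes -5 + 0 · 5 = -5
  Term 1 contributes 3 + 1 · 5 = 8
  Term 2 contributes 4 + 2 · 5 = 14
p(5) = ⊕ of these = min[-5, 8, 14] = -5.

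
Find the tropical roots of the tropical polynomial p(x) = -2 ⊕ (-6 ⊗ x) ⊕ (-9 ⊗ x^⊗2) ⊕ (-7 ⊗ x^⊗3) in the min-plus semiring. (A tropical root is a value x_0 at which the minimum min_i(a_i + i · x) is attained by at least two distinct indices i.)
Roots: {-2, 3, 4}

Each tropical root is a break point of the lower envelope of the lines y = a_i + i · x (there are 4 lines, with slopes 0, 1, ..., 3). Only the lines that attain the minimum somewhere contribute to roots; other lines are dominated. Here the surviving (envelope) indices are i = 3, i = 2, i = 1, i = 0.
Intersections between consecutive envelope lines give the roots: for adjacent envelope indices i < j the intersection is x = (a_i − a_j) / (j − i). Reading off the sorted break points: {-2, 3, 4}.
Verification: at each break x_0, at least two indices attain the minimum of min_i(a_i + i · x_0).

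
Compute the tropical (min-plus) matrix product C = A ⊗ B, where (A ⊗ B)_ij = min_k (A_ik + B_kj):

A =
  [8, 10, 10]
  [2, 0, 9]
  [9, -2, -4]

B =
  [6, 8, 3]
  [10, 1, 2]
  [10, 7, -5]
A ⊗ B =
  [14, 11, 5]
  [8, 1, 2]
  [6, -1, -9]

Apply the min-plus product entry-by-entry:
  C[0][0] = min over k of (A[0][0] + B[0][0] = 8 + 6 = 14, A[0][1] + B[1][0] = 10 + 10 = 20, A[0][2] + B[2][0] = 10 + 10 = 20) = 14 (attained at k = 0)
  C[0][1] = min over k of (A[0][0] + B[0][1] = 8 + 8 = 16, A[0][1] + B[1][1] = 10 + 1 = 11, A[0][2] + B[2][1] = 10 + 7 = 17) = 11 (attained at k = 1)
  C[0][2] = min over k of (A[0][0] + B[0][2] = 8 + 3 = 11, A[0][1] + B[1][2] = 10 + 2 = 12, A[0][2] + B[2][2] = 10 + -5 = 5) = 5 (attained at k = 2)
  C[1][0] = min over k of (A[1][0] + B[0][0] = 2 + 6 = 8, A[1][1] + B[1][0] = 0 + 10 = 10, A[1][2] + B[2][0] = 9 + 10 = 19) = 8 (attained at k = 0)
  C[1][1] = min over k of (A[1][0] + B[0][1] = 2 + 8 = 10, A[1][1] + B[1][1] = 0 + 1 = 1, A[1][2] + B[2][1] = 9 + 7 = 16) = 1 (attained at k = 1)
  C[1][2] = min over k of (A[1][0] + B[0][2] = 2 + 3 = 5, A[1][1] + B[1][2] = 0 + 2 = 2, A[1][2] + B[2][2] = 9 + -5 = 4) = 2 (attained at k = 1)
  C[2][0] = min over k of (A[2][0] + B[0][0] = 9 + 6 = 15, A[2][1] + B[1][0] = -2 + 10 = 8, A[2][2] + B[2][0] = -4 + 10 = 6) = 6 (attained at k = 2)
  C[2][1] = min over k of (A[2][0] + B[0][1] = 9 + 8 = 17, A[2][1] + B[1][1] = -2 + 1 = -1, A[2][2] + B[2][1] = -4 + 7 = 3) = -1 (attained at k = 1)
  C[2][2] = min over k of (A[2][0] + B[0][2] = 9 + 3 = 12, A[2][1] + B[1][2] = -2 + 2 = 0, A[2][2] + B[2][2] = -4 + -5 = -9) = -9 (attained at k = 2)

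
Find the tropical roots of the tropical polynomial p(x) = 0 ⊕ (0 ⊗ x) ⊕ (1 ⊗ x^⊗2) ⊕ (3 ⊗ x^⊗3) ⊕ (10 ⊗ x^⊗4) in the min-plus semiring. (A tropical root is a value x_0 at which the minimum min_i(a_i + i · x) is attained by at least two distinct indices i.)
Roots: {-7, -2, -1, 0}

Each tropical root is a break point of the lower envelope of the lines y = a_i + i · x (there are 5 lines, with slopes 0, 1, ..., 4). Only the lines that attain the minimum somewhere contribute to roots; other lines are dominated. Here the surviving (envelope) indices are i = 4, i = 3, i = 2, i = 1, i = 0.
Intersections between consecutive envelope lines give the roots: for adjacent envelope indices i < j the intersection is x = (a_i − a_j) / (j − i). Reading off the sorted break points: {-7, -2, -1, 0}.
Verification: at each break x_0, at least two indices attain the minimum of min_i(a_i + i · x_0).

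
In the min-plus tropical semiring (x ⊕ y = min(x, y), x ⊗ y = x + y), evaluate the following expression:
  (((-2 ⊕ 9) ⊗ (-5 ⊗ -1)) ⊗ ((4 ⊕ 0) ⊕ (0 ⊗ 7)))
(((-2 ⊕ 9) ⊗ (-5 ⊗ -1)) ⊗ ((4 ⊕ 0) ⊕ (0 ⊗ 7))) = -8

Expand innermost to outermost. Recall ⊕ takes the minimum of its arguments and ⊗ takes their sum. Working out the expression (((-2 ⊕ 9) ⊗ (-5 ⊗ -1)) ⊗ ((4 ⊕ 0) ⊕ (0 ⊗ 7))) gives -8.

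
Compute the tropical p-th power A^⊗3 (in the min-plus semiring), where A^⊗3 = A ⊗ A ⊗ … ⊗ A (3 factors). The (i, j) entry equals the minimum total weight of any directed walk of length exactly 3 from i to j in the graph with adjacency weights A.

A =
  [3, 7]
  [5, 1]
A^⊗3 =
  [9, 9]
  [7, 3]

Each entry (A^⊗3)_ij equals the minimum over all length-3 walks i = v_0 → v_1 → … → v_3 = j of Σ_t A[v_t][v_{t+1}]. For example, for (i, j) = (0, 1) we minimise over 4 possible intermediate vertex sequences; the minimum is 9, attained along the walk 0 → 1 → 1 → 1.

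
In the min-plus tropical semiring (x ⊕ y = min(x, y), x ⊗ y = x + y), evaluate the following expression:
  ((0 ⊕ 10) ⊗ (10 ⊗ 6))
((0 ⊕ 10) ⊗ (10 ⊗ 6)) = 16

Expand innermost to outermost. Recall ⊕ takes the minimum of its arguments and ⊗ takes their sum. Working out the expression ((0 ⊕ 10) ⊗ (10 ⊗ 6)) gives 16.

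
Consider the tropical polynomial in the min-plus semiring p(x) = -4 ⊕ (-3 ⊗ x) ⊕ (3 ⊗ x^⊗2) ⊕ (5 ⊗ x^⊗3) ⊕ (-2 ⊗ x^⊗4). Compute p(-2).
p(-2) = -10

A tropical monomial a ⊗ x^⊗i evaluates to a + i · x. Evaluating each term at x = -2:
  Term 0 contributes -4 + 0 · -2 = -4
  Term 1 contributes -3 + 1 · -2 = -5
  Term 2 contributes 3 + 2 · -2 = -1
  Term 3 contributes 5 + 3 · -2 = -1
  Term 4 contributes -2 + 4 · -2 = -10
p(-2) = ⊕ of these = min[-4, -5, -1, -1, -10] = -10.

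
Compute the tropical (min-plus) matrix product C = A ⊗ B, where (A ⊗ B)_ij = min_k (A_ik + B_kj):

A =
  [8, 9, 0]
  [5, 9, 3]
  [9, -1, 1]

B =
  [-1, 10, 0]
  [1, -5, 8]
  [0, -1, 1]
A ⊗ B =
  [0, -1, 1]
  [3, 2, 4]
  [0, -6, 2]

Apply the min-plus product entry-by-entry:
  C[0][0] = min over k of (A[0][0] + B[0][0] = 8 + -1 = 7, A[0][1] + B[1][0] = 9 + 1 = 10, A[0][2] + B[2][0] = 0 + 0 = 0) = 0 (attained at k = 2)
  C[0][1] = min over k of (A[0][0] + B[0][1] = 8 + 10 = 18, A[0][1] + B[1][1] = 9 + -5 = 4, A[0][2] + B[2][1] = 0 + -1 = -1) = -1 (attained at k = 2)
  C[0][2] = min over k of (A[0][0] + B[0][2] = 8 + 0 = 8, A[0][1] + B[1][2] = 9 + 8 = 17, A[0][2] + B[2][2] = 0 + 1 = 1) = 1 (attained at k = 2)
  C[1][0] = min over k of (A[1][0] + B[0][0] = 5 + -1 = 4, A[1][1] + B[1][0] = 9 + 1 = 10, A[1][2] + B[2][0] = 3 + 0 = 3) = 3 (attained at k = 2)
  C[1][1] = min over k of (A[1][0] + B[0][1] = 5 + 10 = 15, A[1][1] + B[1][1] = 9 + -5 = 4, A[1][2] + B[2][1] = 3 + -1 = 2) = 2 (attained at k = 2)
  C[1][2] = min over k of (A[1][0] + B[0][2] = 5 + 0 = 5, A[1][1] + B[1][2] = 9 + 8 = 17, A[1][2] + B[2][2] = 3 + 1 = 4) = 4 (attained at k = 2)
  C[2][0] = min over k of (A[2][0] + B[0][0] = 9 + -1 = 8, A[2][1] + B[1][0] = -1 + 1 = 0, A[2][2] + B[2][0] = 1 + 0 = 1) = 0 (attained at k = 1)
  C[2][1] = min over k of (A[2][0] + B[0][1] = 9 + 10 = 19, A[2][1] + B[1][1] = -1 + -5 = -6, A[2][2] + B[2][1] = 1 + -1 = 0) = -6 (attained at k = 1)
  C[2][2] = min over k of (A[2][0] + B[0][2] = 9 + 0 = 9, A[2][1] + B[1][2] = -1 + 8 = 7, A[2][2] + B[2][2] = 1 + 1 = 2) = 2 (attained at k = 2)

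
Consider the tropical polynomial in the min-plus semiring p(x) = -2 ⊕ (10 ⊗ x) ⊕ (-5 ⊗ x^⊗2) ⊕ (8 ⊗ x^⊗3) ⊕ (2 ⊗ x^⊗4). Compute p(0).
p(0) = -5

A tropical monomial a ⊗ x^⊗i evaluates to a + i · x. Evaluating each term at x = 0:
  Term 0 contributes -2 + 0 · 0 = -2
  Term 1 contributes 10 + 1 · 0 = 10
  Term 2 contributes -5 + 2 · 0 = -5
  Term 3 contributes 8 + 3 · 0 = 8
  Term 4 contributes 2 + 4 · 0 = 2
p(0) = ⊕ of these = min[-2, 10, -5, 8, 2] = -5.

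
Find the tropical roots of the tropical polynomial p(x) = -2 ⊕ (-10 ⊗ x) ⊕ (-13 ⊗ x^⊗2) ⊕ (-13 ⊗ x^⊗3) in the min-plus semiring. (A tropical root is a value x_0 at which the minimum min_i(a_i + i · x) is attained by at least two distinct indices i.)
Roots: {0, 3, 8}

Each tropical root is a break point of the lower envelope of the lines y = a_i + i · x (there are 4 lines, with slopes 0, 1, ..., 3). Only the lines that attain the minimum somewhere contribute to roots; other lines are dominated. Here the surviving (envelope) indices are i = 3, i = 2, i = 1, i = 0.
Intersections between consecutive envelope lines give the roots: for adjacent envelope indices i < j the intersection is x = (a_i − a_j) / (j − i). Reading off the sorted break points: {0, 3, 8}.
Verification: at each break x_0, at least two indices attain the minimum of min_i(a_i + i · x_0).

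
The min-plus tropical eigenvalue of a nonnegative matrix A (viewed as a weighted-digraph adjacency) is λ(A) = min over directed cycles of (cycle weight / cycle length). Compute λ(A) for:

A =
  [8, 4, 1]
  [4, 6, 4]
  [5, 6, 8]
λ(A) = 3

Enumerate directed cycles and compute their means (weight / length). Sample:
  cycle 0 → 0: weight = 8, length = 1, mean = 8/1 ≈ 8.000
  cycle 1 → 1: weight = 6, length = 1, mean = 6/1 ≈ 6.000
  cycle 2 → 2: weight = 8, length = 1, mean = 8/1 ≈ 8.000
  cycle 0 → 1 → 0: weight = 8, length = 2, mean = 8/2 ≈ 4.000
  cycle 0 → 2 → 0: weight = 6, length = 2, mean = 6/2 ≈ 3.000
  cycle 1 → 0 → 1: weight = 8, length = 2, mean = 8/2 ≈ 4.000
Minimum mean = 3.000, attained e.g. along the cycle 0 → 2 → 0 with weight 6 and length 2. So λ(A) = 6/2 = 3.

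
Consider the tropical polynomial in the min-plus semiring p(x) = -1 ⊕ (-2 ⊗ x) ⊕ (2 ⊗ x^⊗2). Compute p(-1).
p(-1) = -3

A tropical monomial a ⊗ x^⊗i evaluates to a + i · x. Evaluating each term at x = -1:
  Term 0 contributes -1 + 0 · -1 = -1
  Term 1 contributes -2 + 1 · -1 = -3
  Term 2 contributes 2 + 2 · -1 = 0
p(-1) = ⊕ of these = min[-1, -3, 0] = -3.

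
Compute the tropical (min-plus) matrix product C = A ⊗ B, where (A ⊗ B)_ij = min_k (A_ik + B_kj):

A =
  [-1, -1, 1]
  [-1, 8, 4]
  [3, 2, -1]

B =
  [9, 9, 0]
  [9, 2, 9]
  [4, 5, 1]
A ⊗ B =
  [5, 1, -1]
  [8, 8, -1]
  [3, 4, 0]

Apply the min-plus product entry-by-entry:
  C[0][0] = min over k of (A[0][0] + B[0][0] = -1 + 9 = 8, A[0][1] + B[1][0] = -1 + 9 = 8, A[0][2] + B[2][0] = 1 + 4 = 5) = 5 (attained at k = 2)
  C[0][1] = min over k of (A[0][0] + B[0][1] = -1 + 9 = 8, A[0][1] + B[1][1] = -1 + 2 = 1, A[0][2] + B[2][1] = 1 + 5 = 6) = 1 (attained at k = 1)
  C[0][2] = min over k of (A[0][0] + B[0][2] = -1 + 0 = -1, A[0][1] + B[1][2] = -1 + 9 = 8, A[0][2] + B[2][2] = 1 + 1 = 2) = -1 (attained at k = 0)
  C[1][0] = min over k of (A[1][0] + B[0][0] = -1 + 9 = 8, A[1][1] + B[1][0] = 8 + 9 = 17, A[1][2] + B[2][0] = 4 + 4 = 8) = 8 (attained at k = 0)
  C[1][1] = min over k of (A[1][0] + B[0][1] = -1 + 9 = 8, A[1][1] + B[1][1] = 8 + 2 = 10, A[1][2] + B[2][1] = 4 + 5 = 9) = 8 (attained at k = 0)
  C[1][2] = min over k of (A[1][0] + B[0][2] = -1 + 0 = -1, A[1][1] + B[1][2] = 8 + 9 = 17, A[1][2] + B[2][2] = 4 + 1 = 5) = -1 (attained at k = 0)
  C[2][0] = min over k of (A[2][0] + B[0][0] = 3 + 9 = 12, A[2][1] + B[1][0] = 2 + 9 = 11, A[2][2] + B[2][0] = -1 + 4 = 3) = 3 (attained at k = 2)
  C[2][1] = min over k of (A[2][0] + B[0][1] = 3 + 9 = 12, A[2][1] + B[1][1] = 2 + 2 = 4, A[2][2] + B[2][1] = -1 + 5 = 4) = 4 (attained at k = 1)
  C[2][2] = min over k of (A[2][0] + B[0][2] = 3 + 0 = 3, A[2][1] + B[1][2] = 2 + 9 = 11, A[2][2] + B[2][2] = -1 + 1 = 0) = 0 (attained at k = 2)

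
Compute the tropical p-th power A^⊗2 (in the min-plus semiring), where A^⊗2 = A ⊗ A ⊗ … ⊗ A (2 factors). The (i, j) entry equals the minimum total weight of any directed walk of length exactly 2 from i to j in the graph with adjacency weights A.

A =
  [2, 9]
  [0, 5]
A^⊗2 =
  [4, 11]
  [2, 9]

Each entry (A^⊗2)_ij equals the minimum over all length-2 walks i = v_0 → v_1 → … → v_2 = j of Σ_t A[v_t][v_{t+1}]. For example, for (i, j) = (0, 1) we minimise over 2 possible intermediate vertex sequences; the minimum is 11, attained along the walk 0 → 0 → 1.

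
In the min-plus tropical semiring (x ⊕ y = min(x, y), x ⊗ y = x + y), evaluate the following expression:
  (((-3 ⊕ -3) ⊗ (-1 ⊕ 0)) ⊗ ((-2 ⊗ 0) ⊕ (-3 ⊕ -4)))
(((-3 ⊕ -3) ⊗ (-1 ⊕ 0)) ⊗ ((-2 ⊗ 0) ⊕ (-3 ⊕ -4))) = -8

Expand innermost to outermost. Recall ⊕ takes the minimum of its arguments and ⊗ takes their sum. Working out the expression (((-3 ⊕ -3) ⊗ (-1 ⊕ 0)) ⊗ ((-2 ⊗ 0) ⊕ (-3 ⊕ -4))) gives -8.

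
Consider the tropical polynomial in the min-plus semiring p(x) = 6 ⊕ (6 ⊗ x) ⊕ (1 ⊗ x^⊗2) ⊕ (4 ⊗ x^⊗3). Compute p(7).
p(7) = 6

A tropical monomial a ⊗ x^⊗i evaluates to a + i · x. Evaluating each term at x = 7:
  Term 0 contributes 6 + 0 · 7 = 6
  Term 1 contributes 6 + 1 · 7 = 13
  Term 2 contributes 1 + 2 · 7 = 15
  Term 3 contributes 4 + 3 · 7 = 25
p(7) = ⊕ of these = min[6, 13, 15, 25] = 6.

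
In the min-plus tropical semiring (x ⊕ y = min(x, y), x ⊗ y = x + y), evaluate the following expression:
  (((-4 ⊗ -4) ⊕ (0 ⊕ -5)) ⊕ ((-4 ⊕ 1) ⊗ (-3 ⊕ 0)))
(((-4 ⊗ -4) ⊕ (0 ⊕ -5)) ⊕ ((-4 ⊕ 1) ⊗ (-3 ⊕ 0))) = -8

Expand innermost to outermost. Recall ⊕ takes the minimum of its arguments and ⊗ takes their sum. Working out the expression (((-4 ⊗ -4) ⊕ (0 ⊕ -5)) ⊕ ((-4 ⊕ 1) ⊗ (-3 ⊕ 0))) gives -8.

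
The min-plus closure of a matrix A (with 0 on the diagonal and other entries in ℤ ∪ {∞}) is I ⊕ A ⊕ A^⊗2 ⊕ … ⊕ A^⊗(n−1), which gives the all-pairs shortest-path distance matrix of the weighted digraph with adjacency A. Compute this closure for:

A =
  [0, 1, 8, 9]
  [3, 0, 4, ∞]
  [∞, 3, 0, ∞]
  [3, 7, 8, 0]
Closure =
  [0, 1, 5, 9]
  [3, 0, 4, 12]
  [6, 3, 0, 15]
  [3, 4, 8, 0]

This is the Floyd-Warshall all-pairs shortest-path computation. For each intermediate vertex k = 0, 1, …, 3, update dist[i][j] ← min(dist[i][j], dist[i][k] + dist[k][j]). The final matrix gives, for each (i, j), the minimum total weight of any directed path from i to j (possibly empty when i = j).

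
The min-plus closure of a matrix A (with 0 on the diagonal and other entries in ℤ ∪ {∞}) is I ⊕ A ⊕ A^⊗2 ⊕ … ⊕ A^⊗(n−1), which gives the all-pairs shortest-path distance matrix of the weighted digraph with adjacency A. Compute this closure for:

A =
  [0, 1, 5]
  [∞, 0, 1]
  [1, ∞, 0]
Closure =
  [0, 1, 2]
  [2, 0, 1]
  [1, 2, 0]

This is the Floyd-Warshall all-pairs shortest-path computation. For each intermediate vertex k = 0, 1, …, 2, update dist[i][j] ← min(dist[i][j], dist[i][k] + dist[k][j]). The final matrix gives, for each (i, j), the minimum total weight of any directed path from i to j (possibly empty when i = j).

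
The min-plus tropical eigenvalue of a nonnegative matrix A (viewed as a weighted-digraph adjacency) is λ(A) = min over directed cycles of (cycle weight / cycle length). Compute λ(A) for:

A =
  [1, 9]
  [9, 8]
λ(A) = 1

Enumerate directed cycles and compute their means (weight / length). Sample:
  cycle 0 → 0: weight = 1, length = 1, mean = 1/1 ≈ 1.000
  cycle 1 → 1: weight = 8, length = 1, mean = 8/1 ≈ 8.000
  cycle 0 → 1 → 0: weight = 18, length = 2, mean = 18/2 ≈ 9.000
  cycle 1 → 0 → 1: weight = 18, length = 2, mean = 18/2 ≈ 9.000
Minimum mean = 1.000, attained e.g. along the cycle 0 → 0 with weight 1 and length 1. So λ(A) = 1/1 = 1.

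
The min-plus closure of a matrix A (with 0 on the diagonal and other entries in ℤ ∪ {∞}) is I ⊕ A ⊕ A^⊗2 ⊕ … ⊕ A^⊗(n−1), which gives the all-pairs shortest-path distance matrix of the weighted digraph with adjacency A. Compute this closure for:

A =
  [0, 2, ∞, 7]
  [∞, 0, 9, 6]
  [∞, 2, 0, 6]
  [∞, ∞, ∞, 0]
Closure =
  [0, 2, 11, 7]
  [∞, 0, 9, 6]
  [∞, 2, 0, 6]
  [∞, ∞, ∞, 0]

This is the Floyd-Warshall all-pairs shortest-path computation. For each intermediate vertex k = 0, 1, …, 3, update dist[i][j] ← min(dist[i][j], dist[i][k] + dist[k][j]). The final matrix gives, for each (i, j), the minimum total weight of any directed path from i to j (possibly empty when i = j).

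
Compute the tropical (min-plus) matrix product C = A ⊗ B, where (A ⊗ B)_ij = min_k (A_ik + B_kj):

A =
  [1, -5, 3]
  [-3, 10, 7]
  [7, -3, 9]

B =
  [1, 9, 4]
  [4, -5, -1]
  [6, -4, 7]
A ⊗ B =
  [-1, -10, -6]
  [-2, 3, 1]
  [1, -8, -4]

Apply the min-plus product entry-by-entry:
  C[0][0] = min over k of (A[0][0] + B[0][0] = 1 + 1 = 2, A[0][1] + B[1][0] = -5 + 4 = -1, A[0][2] + B[2][0] = 3 + 6 = 9) = -1 (attained at k = 1)
  C[0][1] = min over k of (A[0][0] + B[0][1] = 1 + 9 = 10, A[0][1] + B[1][1] = -5 + -5 = -10, A[0][2] + B[2][1] = 3 + -4 = -1) = -10 (attained at k = 1)
  C[0][2] = min over k of (A[0][0] + B[0][2] = 1 + 4 = 5, A[0][1] + B[1][2] = -5 + -1 = -6, A[0][2] + B[2][2] = 3 + 7 = 10) = -6 (attained at k = 1)
  C[1][0] = min over k of (A[1][0] + B[0][0] = -3 + 1 = -2, A[1][1] + B[1][0] = 10 + 4 = 14, A[1][2] + B[2][0] = 7 + 6 = 13) = -2 (attained at k = 0)
  C[1][1] = min over k of (A[1][0] + B[0][1] = -3 + 9 = 6, A[1][1] + B[1][1] = 10 + -5 = 5, A[1][2] + B[2][1] = 7 + -4 = 3) = 3 (attained at k = 2)
  C[1][2] = min over k of (A[1][0] + B[0][2] = -3 + 4 = 1, A[1][1] + B[1][2] = 10 + -1 = 9, A[1][2] + B[2][2] = 7 + 7 = 14) = 1 (attained at k = 0)
  C[2][0] = min over k of (A[2][0] + B[0][0] = 7 + 1 = 8, A[2][1] + B[1][0] = -3 + 4 = 1, A[2][2] + B[2][0] = 9 + 6 = 15) = 1 (attained at k = 1)
  C[2][1] = min over k of (A[2][0] + B[0][1] = 7 + 9 = 16, A[2][1] + B[1][1] = -3 + -5 = -8, A[2][2] + B[2][1] = 9 + -4 = 5) = -8 (attained at k = 1)
  C[2][2] = min over k of (A[2][0] + B[0][2] = 7 + 4 = 11, A[2][1] + B[1][2] = -3 + -1 = -4, A[2][2] + B[2][2] = 9 + 7 = 16) = -4 (attained at k = 1)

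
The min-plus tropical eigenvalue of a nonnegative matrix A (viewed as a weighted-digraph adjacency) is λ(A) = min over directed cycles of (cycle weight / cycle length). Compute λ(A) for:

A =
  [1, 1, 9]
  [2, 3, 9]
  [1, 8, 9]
λ(A) = 1

Enumerate directed cycles and compute their means (weight / length). Sample:
  cycle 0 → 0: weight = 1, length = 1, mean = 1/1 ≈ 1.000
  cycle 1 → 1: weight = 3, length = 1, mean = 3/1 ≈ 3.000
  cycle 2 → 2: weight = 9, length = 1, mean = 9/1 ≈ 9.000
  cycle 0 → 1 → 0: weight = 3, length = 2, mean = 3/2 ≈ 1.500
  cycle 0 → 2 → 0: weight = 10, length = 2, mean = 10/2 ≈ 5.000
  cycle 1 → 0 → 1: weight = 3, length = 2, mean = 3/2 ≈ 1.500
Minimum mean = 1.000, attained e.g. along the cycle 0 → 0 with weight 1 and length 1. So λ(A) = 1/1 = 1.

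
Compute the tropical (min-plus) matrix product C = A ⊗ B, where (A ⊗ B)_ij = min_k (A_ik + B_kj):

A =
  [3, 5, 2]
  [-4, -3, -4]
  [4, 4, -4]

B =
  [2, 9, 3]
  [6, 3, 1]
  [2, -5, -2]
A ⊗ B =
  [4, -3, 0]
  [-2, -9, -6]
  [-2, -9, -6]

Apply the min-plus product entry-by-entry:
  C[0][0] = min over k of (A[0][0] + B[0][0] = 3 + 2 = 5, A[0][1] + B[1][0] = 5 + 6 = 11, A[0][2] + B[2][0] = 2 + 2 = 4) = 4 (attained at k = 2)
  C[0][1] = min over k of (A[0][0] + B[0][1] = 3 + 9 = 12, A[0][1] + B[1][1] = 5 + 3 = 8, A[0][2] + B[2][1] = 2 + -5 = -3) = -3 (attained at k = 2)
  C[0][2] = min over k of (A[0][0] + B[0][2] = 3 + 3 = 6, A[0][1] + B[1][2] = 5 + 1 = 6, A[0][2] + B[2][2] = 2 + -2 = 0) = 0 (attained at k = 2)
  C[1][0] = min over k of (A[1][0] + B[0][0] = -4 + 2 = -2, A[1][1] + B[1][0] = -3 + 6 = 3, A[1][2] + B[2][0] = -4 + 2 = -2) = -2 (attained at k = 0)
  C[1][1] = min over k of (A[1][0] + B[0][1] = -4 + 9 = 5, A[1][1] + B[1][1] = -3 + 3 = 0, A[1][2] + B[2][1] = -4 + -5 = -9) = -9 (attained at k = 2)
  C[1][2] = min over k of (A[1][0] + B[0][2] = -4 + 3 = -1, A[1][1] + B[1][2] = -3 + 1 = -2, A[1][2] + B[2][2] = -4 + -2 = -6) = -6 (attained at k = 2)
  C[2][0] = min over k of (A[2][0] + B[0][0] = 4 + 2 = 6, A[2][1] + B[1][0] = 4 + 6 = 10, A[2][2] + B[2][0] = -4 + 2 = -2) = -2 (attained at k = 2)
  C[2][1] = min over k of (A[2][0] + B[0][1] = 4 + 9 = 13, A[2][1] + B[1][1] = 4 + 3 = 7, A[2][2] + B[2][1] = -4 + -5 = -9) = -9 (attained at k = 2)
  C[2][2] = min over k of (A[2][0] + B[0][2] = 4 + 3 = 7, A[2][1] + B[1][2] = 4 + 1 = 5, A[2][2] + B[2][2] = -4 + -2 = -6) = -6 (attained at k = 2)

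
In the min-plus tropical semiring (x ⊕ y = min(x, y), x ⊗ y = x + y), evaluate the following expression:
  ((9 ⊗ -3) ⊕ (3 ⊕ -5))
((9 ⊗ -3) ⊕ (3 ⊕ -5)) = -5

Expand innermost to outermost. Recall ⊕ takes the minimum of its arguments and ⊗ takes their sum. Working out the expression ((9 ⊗ -3) ⊕ (3 ⊕ -5)) gives -5.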